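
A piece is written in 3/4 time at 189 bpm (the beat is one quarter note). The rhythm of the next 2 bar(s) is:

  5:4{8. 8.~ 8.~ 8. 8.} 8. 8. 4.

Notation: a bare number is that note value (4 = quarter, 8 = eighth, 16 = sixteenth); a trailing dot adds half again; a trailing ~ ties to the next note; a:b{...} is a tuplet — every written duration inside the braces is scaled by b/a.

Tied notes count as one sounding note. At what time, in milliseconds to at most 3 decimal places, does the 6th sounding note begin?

1. 0.0ms @ 0 + 190.476ms (3/5)
2. 190.476ms @ 3/5 + 571.429ms (9/5)
3. 761.905ms @ 12/5 + 190.476ms (3/5)
4. 952.381ms @ 3 + 238.095ms (3/4)
5. 1190.476ms @ 15/4 + 238.095ms (3/4)
6. 1428.571ms @ 9/2 + 476.19ms (3/2)

note 6 onset = 9/2b = 1428.571ms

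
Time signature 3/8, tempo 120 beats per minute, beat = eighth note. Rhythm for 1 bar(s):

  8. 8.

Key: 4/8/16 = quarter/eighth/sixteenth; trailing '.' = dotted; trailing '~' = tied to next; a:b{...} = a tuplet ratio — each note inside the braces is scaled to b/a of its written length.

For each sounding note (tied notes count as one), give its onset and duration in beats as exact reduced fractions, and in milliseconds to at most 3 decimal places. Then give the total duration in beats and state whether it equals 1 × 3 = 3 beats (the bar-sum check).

1) 0.0ms=0b +750.0ms=3/2b
2) 750.0ms=3/2b +750.0ms=3/2b
Σ=3b of 3 (120bpm 3/8) — PASS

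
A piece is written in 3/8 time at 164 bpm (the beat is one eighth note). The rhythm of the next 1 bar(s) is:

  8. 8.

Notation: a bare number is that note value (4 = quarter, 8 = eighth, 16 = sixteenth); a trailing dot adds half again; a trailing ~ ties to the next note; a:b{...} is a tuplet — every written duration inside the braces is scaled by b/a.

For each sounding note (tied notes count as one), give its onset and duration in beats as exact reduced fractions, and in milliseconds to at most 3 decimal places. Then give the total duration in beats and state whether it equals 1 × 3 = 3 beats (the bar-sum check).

1) 0.0ms=0b +548.78ms=3/2b
2) 548.78ms=3/2b +548.78ms=3/2b
Σ=3b of 3 (164bpm 3/8) — PASS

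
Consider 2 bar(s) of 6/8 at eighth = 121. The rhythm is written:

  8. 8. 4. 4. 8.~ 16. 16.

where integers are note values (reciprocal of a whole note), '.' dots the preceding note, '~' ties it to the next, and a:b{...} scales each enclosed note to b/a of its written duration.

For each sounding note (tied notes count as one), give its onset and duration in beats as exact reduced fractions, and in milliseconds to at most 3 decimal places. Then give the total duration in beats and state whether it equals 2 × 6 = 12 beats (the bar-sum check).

1) 0.0ms=0b +743.802ms=3/2b
2) 743.802ms=3/2b +743.802ms=3/2b
3) 1487.603ms=3b +1487.603ms=3b
4) 2975.207ms=6b +1487.603ms=3b
5) 4462.81ms=9b +1115.702ms=9/4b
6) 5578.512ms=45/4b +371.901ms=3/4b
Σ=12b of 12 (121bpm 6/8) — PASS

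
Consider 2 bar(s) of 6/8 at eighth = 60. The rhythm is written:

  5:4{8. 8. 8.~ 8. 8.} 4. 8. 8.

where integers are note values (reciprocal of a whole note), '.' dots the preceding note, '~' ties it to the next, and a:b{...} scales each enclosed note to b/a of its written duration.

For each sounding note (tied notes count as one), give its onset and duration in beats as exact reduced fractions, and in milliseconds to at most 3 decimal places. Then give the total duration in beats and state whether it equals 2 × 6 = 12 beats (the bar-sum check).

1) 0.0ms=0b +1200.0ms=6/5b
2) 1200.0ms=6/5b +1200.0ms=6/5b
3) 2400.0ms=12/5b +2400.0ms=12/5b
4) 4800.0ms=24/5b +1200.0ms=6/5b
5) 6000.0ms=6b +3000.0ms=3b
6) 9000.0ms=9b +1500.0ms=3/2b
7) 10500.0ms=21/2b +1500.0ms=3/2b
Σ=12b of 12 (60bpm 6/8) — PASS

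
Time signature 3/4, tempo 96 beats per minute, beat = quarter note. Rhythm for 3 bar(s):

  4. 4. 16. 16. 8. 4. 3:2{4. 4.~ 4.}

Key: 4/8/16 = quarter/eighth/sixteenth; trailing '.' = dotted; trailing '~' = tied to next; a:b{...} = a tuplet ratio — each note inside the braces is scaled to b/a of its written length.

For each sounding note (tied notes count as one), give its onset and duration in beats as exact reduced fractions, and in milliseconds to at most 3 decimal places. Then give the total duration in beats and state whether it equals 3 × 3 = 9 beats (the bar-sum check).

1) 0.0ms=0b +937.5ms=3/2b
2) 937.5ms=3/2b +937.5ms=3/2b
3) 1875.0ms=3b +234.375ms=3/8b
4) 2109.375ms=27/8b +234.375ms=3/8b
5) 2343.75ms=15/4b +468.75ms=3/4b
6) 2812.5ms=9/2b +937.5ms=3/2b
7) 3750.0ms=6b +625.0ms=1b
8) 4375.0ms=7b +1250.0ms=2b
Σ=9b of 9 (96bpm 3/4) — PASS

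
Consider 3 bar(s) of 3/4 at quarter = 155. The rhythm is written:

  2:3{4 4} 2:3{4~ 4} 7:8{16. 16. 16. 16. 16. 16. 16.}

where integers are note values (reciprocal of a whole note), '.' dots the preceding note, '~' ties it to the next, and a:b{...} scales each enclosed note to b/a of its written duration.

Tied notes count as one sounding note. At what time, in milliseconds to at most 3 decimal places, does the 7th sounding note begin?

note 7 onset = 51/7b = 2820.276ms

1. 0.0ms @ 0 + 580.645ms (3/2)
2. 580.645ms @ 3/2 + 580.645ms (3/2)
3. 1161.29ms @ 3 + 1161.29ms (3)
4. 2322.581ms @ 6 + 165.899ms (3/7)
5. 2488.479ms @ 45/7 + 165.899ms (3/7)
6. 2654.378ms @ 48/7 + 165.899ms (3/7)
7. 2820.276ms @ 51/7 + 165.899ms (3/7)
8. 2986.175ms @ 54/7 + 165.899ms (3/7)
9. 3152.074ms @ 57/7 + 165.899ms (3/7)
10. 3317.972ms @ 60/7 + 165.899ms (3/7)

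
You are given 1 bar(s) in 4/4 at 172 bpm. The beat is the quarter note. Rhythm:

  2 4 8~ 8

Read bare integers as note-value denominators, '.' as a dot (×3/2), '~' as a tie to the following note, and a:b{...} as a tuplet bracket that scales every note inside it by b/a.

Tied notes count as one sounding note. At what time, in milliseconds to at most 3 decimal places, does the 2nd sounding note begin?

1. 0.0ms @ 0 + 697.674ms (2)
2. 697.674ms @ 2 + 348.837ms (1)
3. 1046.512ms @ 3 + 348.837ms (1)

note 2 onset = 2b = 697.674ms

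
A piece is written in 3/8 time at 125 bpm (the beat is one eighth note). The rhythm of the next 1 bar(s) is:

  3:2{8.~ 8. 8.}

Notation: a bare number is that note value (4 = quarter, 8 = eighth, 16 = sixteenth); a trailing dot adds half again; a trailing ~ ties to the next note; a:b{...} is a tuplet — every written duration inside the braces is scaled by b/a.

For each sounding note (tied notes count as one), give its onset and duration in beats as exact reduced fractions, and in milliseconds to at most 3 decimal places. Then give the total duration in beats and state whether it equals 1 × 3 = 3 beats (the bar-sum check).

1) 0.0ms=0b +960.0ms=2b
2) 960.0ms=2b +480.0ms=1b
Σ=3b of 3 (125bpm 3/8) — PASS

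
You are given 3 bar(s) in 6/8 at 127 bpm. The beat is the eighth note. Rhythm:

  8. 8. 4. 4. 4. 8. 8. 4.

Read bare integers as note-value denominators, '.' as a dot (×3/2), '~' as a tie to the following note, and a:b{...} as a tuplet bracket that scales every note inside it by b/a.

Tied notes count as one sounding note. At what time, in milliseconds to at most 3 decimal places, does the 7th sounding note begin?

1. 0.0ms @ 0 + 708.661ms (3/2)
2. 708.661ms @ 3/2 + 708.661ms (3/2)
3. 1417.323ms @ 3 + 1417.323ms (3)
4. 2834.646ms @ 6 + 1417.323ms (3)
5. 4251.969ms @ 9 + 1417.323ms (3)
6. 5669.291ms @ 12 + 708.661ms (3/2)
7. 6377.953ms @ 27/2 + 708.661ms (3/2)
8. 7086.614ms @ 15 + 1417.323ms (3)

note 7 onset = 27/2b = 6377.953ms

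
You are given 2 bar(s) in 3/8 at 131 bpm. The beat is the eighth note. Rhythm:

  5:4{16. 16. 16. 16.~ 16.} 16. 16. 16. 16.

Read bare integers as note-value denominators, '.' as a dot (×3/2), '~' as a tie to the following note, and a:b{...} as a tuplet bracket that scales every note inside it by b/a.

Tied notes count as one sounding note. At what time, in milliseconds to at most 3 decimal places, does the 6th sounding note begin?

note 6 onset = 15/4b = 1717.557ms

1. 0.0ms @ 0 + 274.809ms (3/5)
2. 274.809ms @ 3/5 + 274.809ms (3/5)
3. 549.618ms @ 6/5 + 274.809ms (3/5)
4. 824.427ms @ 9/5 + 549.618ms (6/5)
5. 1374.046ms @ 3 + 343.511ms (3/4)
6. 1717.557ms @ 15/4 + 343.511ms (3/4)
7. 2061.069ms @ 9/2 + 343.511ms (3/4)
8. 2404.58ms @ 21/4 + 343.511ms (3/4)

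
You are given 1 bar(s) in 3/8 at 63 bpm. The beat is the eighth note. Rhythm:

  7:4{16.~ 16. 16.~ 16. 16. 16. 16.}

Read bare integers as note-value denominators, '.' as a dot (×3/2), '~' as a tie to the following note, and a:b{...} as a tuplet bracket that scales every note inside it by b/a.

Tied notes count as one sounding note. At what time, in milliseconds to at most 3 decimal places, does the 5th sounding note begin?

note 5 onset = 18/7b = 2448.98ms

1. 0.0ms @ 0 + 816.327ms (6/7)
2. 816.327ms @ 6/7 + 816.327ms (6/7)
3. 1632.653ms @ 12/7 + 408.163ms (3/7)
4. 2040.816ms @ 15/7 + 408.163ms (3/7)
5. 2448.98ms @ 18/7 + 408.163ms (3/7)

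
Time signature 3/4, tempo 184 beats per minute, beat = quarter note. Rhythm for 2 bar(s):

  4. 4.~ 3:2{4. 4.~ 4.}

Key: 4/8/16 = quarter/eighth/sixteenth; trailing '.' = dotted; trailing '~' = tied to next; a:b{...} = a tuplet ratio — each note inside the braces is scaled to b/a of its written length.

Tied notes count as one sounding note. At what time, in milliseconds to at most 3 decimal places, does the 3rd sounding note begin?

note 3 onset = 4b = 1304.348ms

1. 0.0ms @ 0 + 489.13ms (3/2)
2. 489.13ms @ 3/2 + 815.217ms (5/2)
3. 1304.348ms @ 4 + 652.174ms (2)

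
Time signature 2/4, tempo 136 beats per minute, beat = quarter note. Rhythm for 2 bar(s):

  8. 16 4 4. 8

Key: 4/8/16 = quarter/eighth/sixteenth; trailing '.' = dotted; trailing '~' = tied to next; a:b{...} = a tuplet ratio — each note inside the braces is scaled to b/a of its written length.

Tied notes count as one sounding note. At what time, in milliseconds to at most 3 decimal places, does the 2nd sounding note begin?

note 2 onset = 3/4b = 330.882ms

1. 0.0ms @ 0 + 330.882ms (3/4)
2. 330.882ms @ 3/4 + 110.294ms (1/4)
3. 441.176ms @ 1 + 441.176ms (1)
4. 882.353ms @ 2 + 661.765ms (3/2)
5. 1544.118ms @ 7/2 + 220.588ms (1/2)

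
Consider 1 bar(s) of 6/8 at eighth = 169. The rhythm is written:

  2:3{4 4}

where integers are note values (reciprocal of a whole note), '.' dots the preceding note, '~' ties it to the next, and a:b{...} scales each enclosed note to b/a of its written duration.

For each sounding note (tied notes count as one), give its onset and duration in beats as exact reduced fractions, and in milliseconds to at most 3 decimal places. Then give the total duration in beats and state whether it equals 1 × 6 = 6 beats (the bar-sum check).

1) 0.0ms=0b +1065.089ms=3b
2) 1065.089ms=3b +1065.089ms=3b
Σ=6b of 6 (169bpm 6/8) — PASS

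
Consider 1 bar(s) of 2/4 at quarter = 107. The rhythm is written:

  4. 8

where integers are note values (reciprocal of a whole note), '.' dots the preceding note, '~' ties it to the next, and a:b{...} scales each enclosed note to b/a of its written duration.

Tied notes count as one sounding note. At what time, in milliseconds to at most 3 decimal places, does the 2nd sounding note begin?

1. 0.0ms @ 0 + 841.121ms (3/2)
2. 841.121ms @ 3/2 + 280.374ms (1/2)

note 2 onset = 3/2b = 841.121ms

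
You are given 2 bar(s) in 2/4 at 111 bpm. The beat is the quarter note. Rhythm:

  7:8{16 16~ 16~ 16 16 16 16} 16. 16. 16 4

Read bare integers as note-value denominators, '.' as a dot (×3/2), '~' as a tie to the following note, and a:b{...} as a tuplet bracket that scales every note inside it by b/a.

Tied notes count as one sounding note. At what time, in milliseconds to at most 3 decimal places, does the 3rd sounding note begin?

note 3 onset = 8/7b = 617.761ms

1. 0.0ms @ 0 + 154.44ms (2/7)
2. 154.44ms @ 2/7 + 463.32ms (6/7)
3. 617.761ms @ 8/7 + 154.44ms (2/7)
4. 772.201ms @ 10/7 + 154.44ms (2/7)
5. 926.641ms @ 12/7 + 154.44ms (2/7)
6. 1081.081ms @ 2 + 202.703ms (3/8)
7. 1283.784ms @ 19/8 + 202.703ms (3/8)
8. 1486.486ms @ 11/4 + 135.135ms (1/4)
9. 1621.622ms @ 3 + 540.541ms (1)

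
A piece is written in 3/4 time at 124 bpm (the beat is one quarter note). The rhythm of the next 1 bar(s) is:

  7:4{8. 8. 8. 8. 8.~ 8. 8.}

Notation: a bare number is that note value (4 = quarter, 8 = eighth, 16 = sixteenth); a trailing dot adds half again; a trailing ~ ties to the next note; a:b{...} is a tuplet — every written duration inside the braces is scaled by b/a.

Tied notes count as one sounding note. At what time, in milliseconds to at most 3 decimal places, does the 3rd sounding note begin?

note 3 onset = 6/7b = 414.747ms

1. 0.0ms @ 0 + 207.373ms (3/7)
2. 207.373ms @ 3/7 + 207.373ms (3/7)
3. 414.747ms @ 6/7 + 207.373ms (3/7)
4. 622.12ms @ 9/7 + 207.373ms (3/7)
5. 829.493ms @ 12/7 + 414.747ms (6/7)
6. 1244.24ms @ 18/7 + 207.373ms (3/7)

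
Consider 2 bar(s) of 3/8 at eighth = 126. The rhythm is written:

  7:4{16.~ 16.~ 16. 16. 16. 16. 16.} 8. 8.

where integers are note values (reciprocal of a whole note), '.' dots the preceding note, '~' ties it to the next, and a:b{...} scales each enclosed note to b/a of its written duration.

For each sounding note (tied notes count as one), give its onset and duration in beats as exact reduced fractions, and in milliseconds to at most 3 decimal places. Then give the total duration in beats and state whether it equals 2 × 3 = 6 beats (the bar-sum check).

1) 0.0ms=0b +612.245ms=9/7b
2) 612.245ms=9/7b +204.082ms=3/7b
3) 816.327ms=12/7b +204.082ms=3/7b
4) 1020.408ms=15/7b +204.082ms=3/7b
5) 1224.49ms=18/7b +204.082ms=3/7b
6) 1428.571ms=3b +714.286ms=3/2b
7) 2142.857ms=9/2b +714.286ms=3/2b
Σ=6b of 6 (126bpm 3/8) — PASS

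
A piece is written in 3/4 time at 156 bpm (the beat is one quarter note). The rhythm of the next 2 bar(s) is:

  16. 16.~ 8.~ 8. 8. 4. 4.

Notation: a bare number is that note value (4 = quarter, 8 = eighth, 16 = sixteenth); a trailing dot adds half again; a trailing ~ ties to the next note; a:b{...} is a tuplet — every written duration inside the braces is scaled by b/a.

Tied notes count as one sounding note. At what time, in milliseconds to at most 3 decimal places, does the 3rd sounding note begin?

note 3 onset = 9/4b = 865.385ms

1. 0.0ms @ 0 + 144.231ms (3/8)
2. 144.231ms @ 3/8 + 721.154ms (15/8)
3. 865.385ms @ 9/4 + 288.462ms (3/4)
4. 1153.846ms @ 3 + 576.923ms (3/2)
5. 1730.769ms @ 9/2 + 576.923ms (3/2)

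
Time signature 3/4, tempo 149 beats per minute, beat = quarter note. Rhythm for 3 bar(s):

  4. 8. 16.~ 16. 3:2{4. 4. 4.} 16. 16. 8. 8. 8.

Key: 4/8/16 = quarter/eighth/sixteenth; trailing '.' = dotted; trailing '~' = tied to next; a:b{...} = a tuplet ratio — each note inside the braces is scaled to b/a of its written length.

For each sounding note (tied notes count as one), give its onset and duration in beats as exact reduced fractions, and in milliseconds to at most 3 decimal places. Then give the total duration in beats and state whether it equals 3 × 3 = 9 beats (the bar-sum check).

1) 0.0ms=0b +604.027ms=3/2b
2) 604.027ms=3/2b +302.013ms=3/4b
3) 906.04ms=9/4b +302.013ms=3/4b
4) 1208.054ms=3b +402.685ms=1b
5) 1610.738ms=4b +402.685ms=1b
6) 2013.423ms=5b +402.685ms=1b
7) 2416.107ms=6b +151.007ms=3/8b
8) 2567.114ms=51/8b +151.007ms=3/8b
9) 2718.121ms=27/4b +302.013ms=3/4b
10) 3020.134ms=15/2b +302.013ms=3/4b
11) 3322.148ms=33/4b +302.013ms=3/4b
Σ=9b of 9 (149bpm 3/4) — PASS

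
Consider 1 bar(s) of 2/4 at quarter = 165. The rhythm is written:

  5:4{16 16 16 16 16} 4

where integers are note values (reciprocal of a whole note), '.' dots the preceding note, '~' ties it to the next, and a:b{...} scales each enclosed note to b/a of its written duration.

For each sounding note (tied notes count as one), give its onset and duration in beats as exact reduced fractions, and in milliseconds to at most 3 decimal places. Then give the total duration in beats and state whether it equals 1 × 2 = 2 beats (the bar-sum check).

1) 0.0ms=0b +72.727ms=1/5b
2) 72.727ms=1/5b +72.727ms=1/5b
3) 145.455ms=2/5b +72.727ms=1/5b
4) 218.182ms=3/5b +72.727ms=1/5b
5) 290.909ms=4/5b +72.727ms=1/5b
6) 363.636ms=1b +363.636ms=1b
Σ=2b of 2 (165bpm 2/4) — PASS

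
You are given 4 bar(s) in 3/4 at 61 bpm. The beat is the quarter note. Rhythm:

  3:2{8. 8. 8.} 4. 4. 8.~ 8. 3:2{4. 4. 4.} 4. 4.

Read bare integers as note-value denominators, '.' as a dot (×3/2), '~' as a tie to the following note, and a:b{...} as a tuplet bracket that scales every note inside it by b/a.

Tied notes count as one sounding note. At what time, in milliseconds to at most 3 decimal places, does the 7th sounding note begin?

note 7 onset = 6b = 5901.639ms

1. 0.0ms @ 0 + 491.803ms (1/2)
2. 491.803ms @ 1/2 + 491.803ms (1/2)
3. 983.607ms @ 1 + 491.803ms (1/2)
4. 1475.41ms @ 3/2 + 1475.41ms (3/2)
5. 2950.82ms @ 3 + 1475.41ms (3/2)
6. 4426.23ms @ 9/2 + 1475.41ms (3/2)
7. 5901.639ms @ 6 + 983.607ms (1)
8. 6885.246ms @ 7 + 983.607ms (1)
9. 7868.852ms @ 8 + 983.607ms (1)
10. 8852.459ms @ 9 + 1475.41ms (3/2)
11. 10327.869ms @ 21/2 + 1475.41ms (3/2)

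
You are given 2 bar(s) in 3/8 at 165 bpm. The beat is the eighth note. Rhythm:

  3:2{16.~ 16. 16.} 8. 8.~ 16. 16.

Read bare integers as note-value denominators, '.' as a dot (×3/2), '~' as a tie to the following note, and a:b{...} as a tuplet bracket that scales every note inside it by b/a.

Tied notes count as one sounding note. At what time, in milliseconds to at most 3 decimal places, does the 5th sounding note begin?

1. 0.0ms @ 0 + 363.636ms (1)
2. 363.636ms @ 1 + 181.818ms (1/2)
3. 545.455ms @ 3/2 + 545.455ms (3/2)
4. 1090.909ms @ 3 + 818.182ms (9/4)
5. 1909.091ms @ 21/4 + 272.727ms (3/4)

note 5 onset = 21/4b = 1909.091ms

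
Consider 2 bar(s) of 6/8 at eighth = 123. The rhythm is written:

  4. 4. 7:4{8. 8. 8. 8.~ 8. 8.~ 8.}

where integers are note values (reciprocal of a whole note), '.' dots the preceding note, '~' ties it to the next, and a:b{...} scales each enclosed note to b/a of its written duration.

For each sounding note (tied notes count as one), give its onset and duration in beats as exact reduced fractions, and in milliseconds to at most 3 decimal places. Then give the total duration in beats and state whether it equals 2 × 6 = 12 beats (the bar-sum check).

1) 0.0ms=0b +1463.415ms=3b
2) 1463.415ms=3b +1463.415ms=3b
3) 2926.829ms=6b +418.118ms=6/7b
4) 3344.948ms=48/7b +418.118ms=6/7b
5) 3763.066ms=54/7b +418.118ms=6/7b
6) 4181.185ms=60/7b +836.237ms=12/7b
7) 5017.422ms=72/7b +836.237ms=12/7b
Σ=12b of 12 (123bpm 6/8) — PASS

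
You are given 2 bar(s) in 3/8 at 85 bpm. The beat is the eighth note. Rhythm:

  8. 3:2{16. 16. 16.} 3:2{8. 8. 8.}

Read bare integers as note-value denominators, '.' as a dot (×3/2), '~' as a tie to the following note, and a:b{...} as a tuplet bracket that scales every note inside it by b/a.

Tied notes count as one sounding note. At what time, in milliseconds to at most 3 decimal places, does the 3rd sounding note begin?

1. 0.0ms @ 0 + 1058.824ms (3/2)
2. 1058.824ms @ 3/2 + 352.941ms (1/2)
3. 1411.765ms @ 2 + 352.941ms (1/2)
4. 1764.706ms @ 5/2 + 352.941ms (1/2)
5. 2117.647ms @ 3 + 705.882ms (1)
6. 2823.529ms @ 4 + 705.882ms (1)
7. 3529.412ms @ 5 + 705.882ms (1)

note 3 onset = 2b = 1411.765ms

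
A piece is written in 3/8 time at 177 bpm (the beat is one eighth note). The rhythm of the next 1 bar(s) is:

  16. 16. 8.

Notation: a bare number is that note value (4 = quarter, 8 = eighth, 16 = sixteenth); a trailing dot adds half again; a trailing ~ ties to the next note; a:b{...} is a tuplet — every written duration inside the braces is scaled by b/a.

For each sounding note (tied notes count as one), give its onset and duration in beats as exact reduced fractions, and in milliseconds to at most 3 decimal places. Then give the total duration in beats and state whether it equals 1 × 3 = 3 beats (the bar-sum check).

1) 0.0ms=0b +254.237ms=3/4b
2) 254.237ms=3/4b +254.237ms=3/4b
3) 508.475ms=3/2b +508.475ms=3/2b
Σ=3b of 3 (177bpm 3/8) — PASS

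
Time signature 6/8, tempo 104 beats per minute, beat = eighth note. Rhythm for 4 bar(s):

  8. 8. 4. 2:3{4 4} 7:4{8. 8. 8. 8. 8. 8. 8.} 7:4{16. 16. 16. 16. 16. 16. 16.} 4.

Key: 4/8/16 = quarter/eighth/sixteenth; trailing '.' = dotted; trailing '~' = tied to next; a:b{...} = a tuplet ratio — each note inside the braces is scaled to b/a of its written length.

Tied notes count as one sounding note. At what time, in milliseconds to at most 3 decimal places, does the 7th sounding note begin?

1. 0.0ms @ 0 + 865.385ms (3/2)
2. 865.385ms @ 3/2 + 865.385ms (3/2)
3. 1730.769ms @ 3 + 1730.769ms (3)
4. 3461.538ms @ 6 + 1730.769ms (3)
5. 5192.308ms @ 9 + 1730.769ms (3)
6. 6923.077ms @ 12 + 494.505ms (6/7)
7. 7417.582ms @ 90/7 + 494.505ms (6/7)
8. 7912.088ms @ 96/7 + 494.505ms (6/7)
9. 8406.593ms @ 102/7 + 494.505ms (6/7)
10. 8901.099ms @ 108/7 + 494.505ms (6/7)
11. 9395.604ms @ 114/7 + 494.505ms (6/7)
12. 9890.11ms @ 120/7 + 494.505ms (6/7)
13. 10384.615ms @ 18 + 247.253ms (3/7)
14. 10631.868ms @ 129/7 + 247.253ms (3/7)
15. 10879.121ms @ 132/7 + 247.253ms (3/7)
16. 11126.374ms @ 135/7 + 247.253ms (3/7)
17. 11373.626ms @ 138/7 + 247.253ms (3/7)
18. 11620.879ms @ 141/7 + 247.253ms (3/7)
19. 11868.132ms @ 144/7 + 247.253ms (3/7)
20. 12115.385ms @ 21 + 1730.769ms (3)

note 7 onset = 90/7b = 7417.582ms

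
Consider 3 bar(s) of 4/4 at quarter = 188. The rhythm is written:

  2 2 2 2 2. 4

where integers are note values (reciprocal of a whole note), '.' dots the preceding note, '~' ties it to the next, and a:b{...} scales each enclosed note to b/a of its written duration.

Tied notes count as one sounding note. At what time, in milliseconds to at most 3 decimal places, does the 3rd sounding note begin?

1. 0.0ms @ 0 + 638.298ms (2)
2. 638.298ms @ 2 + 638.298ms (2)
3. 1276.596ms @ 4 + 638.298ms (2)
4. 1914.894ms @ 6 + 638.298ms (2)
5. 2553.191ms @ 8 + 957.447ms (3)
6. 3510.638ms @ 11 + 319.149ms (1)

note 3 onset = 4b = 1276.596ms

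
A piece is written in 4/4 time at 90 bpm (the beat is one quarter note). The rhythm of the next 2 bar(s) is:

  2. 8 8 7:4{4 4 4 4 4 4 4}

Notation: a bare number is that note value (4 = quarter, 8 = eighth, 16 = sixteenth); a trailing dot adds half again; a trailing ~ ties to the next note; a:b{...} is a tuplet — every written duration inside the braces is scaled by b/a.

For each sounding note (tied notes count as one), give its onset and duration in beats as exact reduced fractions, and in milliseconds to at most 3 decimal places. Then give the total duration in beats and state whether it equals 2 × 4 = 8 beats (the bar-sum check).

1) 0.0ms=0b +2000.0ms=3b
2) 2000.0ms=3b +333.333ms=1/2b
3) 2333.333ms=7/2b +333.333ms=1/2b
4) 2666.667ms=4b +380.952ms=4/7b
5) 3047.619ms=32/7b +380.952ms=4/7b
6) 3428.571ms=36/7b +380.952ms=4/7b
7) 3809.524ms=40/7b +380.952ms=4/7b
8) 4190.476ms=44/7b +380.952ms=4/7b
9) 4571.429ms=48/7b +380.952ms=4/7b
10) 4952.381ms=52/7b +380.952ms=4/7b
Σ=8b of 8 (90bpm 4/4) — PASS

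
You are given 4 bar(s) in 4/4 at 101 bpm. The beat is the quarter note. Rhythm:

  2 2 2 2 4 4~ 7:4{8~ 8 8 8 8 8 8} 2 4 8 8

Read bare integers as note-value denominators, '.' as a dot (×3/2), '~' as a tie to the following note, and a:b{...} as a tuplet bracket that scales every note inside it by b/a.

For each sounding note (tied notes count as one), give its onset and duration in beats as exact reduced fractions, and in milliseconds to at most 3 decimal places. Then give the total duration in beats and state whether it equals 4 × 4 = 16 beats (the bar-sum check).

1) 0.0ms=0b +1188.119ms=2b
2) 1188.119ms=2b +1188.119ms=2b
3) 2376.238ms=4b +1188.119ms=2b
4) 3564.356ms=6b +1188.119ms=2b
5) 4752.475ms=8b +594.059ms=1b
6) 5346.535ms=9b +933.522ms=11/7b
7) 6280.057ms=74/7b +169.731ms=2/7b
8) 6449.788ms=76/7b +169.731ms=2/7b
9) 6619.519ms=78/7b +169.731ms=2/7b
10) 6789.25ms=80/7b +169.731ms=2/7b
11) 6958.982ms=82/7b +169.731ms=2/7b
12) 7128.713ms=12b +1188.119ms=2b
13) 8316.832ms=14b +594.059ms=1b
14) 8910.891ms=15b +297.03ms=1/2b
15) 9207.921ms=31/2b +297.03ms=1/2b
Σ=16b of 16 (101bpm 4/4) — PASS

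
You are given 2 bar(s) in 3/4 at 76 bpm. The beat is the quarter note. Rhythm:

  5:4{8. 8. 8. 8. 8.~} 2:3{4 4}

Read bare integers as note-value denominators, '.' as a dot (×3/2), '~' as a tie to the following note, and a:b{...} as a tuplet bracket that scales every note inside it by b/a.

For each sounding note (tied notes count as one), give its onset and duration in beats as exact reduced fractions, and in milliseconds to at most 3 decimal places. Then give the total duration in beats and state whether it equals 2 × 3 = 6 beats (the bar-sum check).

1) 0.0ms=0b +473.684ms=3/5b
2) 473.684ms=3/5b +473.684ms=3/5b
3) 947.368ms=6/5b +473.684ms=3/5b
4) 1421.053ms=9/5b +473.684ms=3/5b
5) 1894.737ms=12/5b +1657.895ms=21/10b
6) 3552.632ms=9/2b +1184.211ms=3/2b
Σ=6b of 6 (76bpm 3/4) — PASS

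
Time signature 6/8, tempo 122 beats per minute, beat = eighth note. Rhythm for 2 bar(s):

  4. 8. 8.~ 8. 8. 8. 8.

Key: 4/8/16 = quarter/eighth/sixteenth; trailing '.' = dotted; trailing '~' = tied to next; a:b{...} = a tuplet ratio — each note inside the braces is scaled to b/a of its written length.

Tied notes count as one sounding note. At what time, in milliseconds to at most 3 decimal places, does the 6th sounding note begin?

note 6 onset = 21/2b = 5163.934ms

1. 0.0ms @ 0 + 1475.41ms (3)
2. 1475.41ms @ 3 + 737.705ms (3/2)
3. 2213.115ms @ 9/2 + 1475.41ms (3)
4. 3688.525ms @ 15/2 + 737.705ms (3/2)
5. 4426.23ms @ 9 + 737.705ms (3/2)
6. 5163.934ms @ 21/2 + 737.705ms (3/2)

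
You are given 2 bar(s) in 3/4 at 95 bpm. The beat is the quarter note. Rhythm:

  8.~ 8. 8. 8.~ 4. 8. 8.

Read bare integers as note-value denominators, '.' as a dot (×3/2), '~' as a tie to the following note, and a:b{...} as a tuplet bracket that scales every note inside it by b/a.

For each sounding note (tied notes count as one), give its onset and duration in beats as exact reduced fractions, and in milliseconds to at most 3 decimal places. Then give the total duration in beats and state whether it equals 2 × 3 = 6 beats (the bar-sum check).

1) 0.0ms=0b +947.368ms=3/2b
2) 947.368ms=3/2b +473.684ms=3/4b
3) 1421.053ms=9/4b +1421.053ms=9/4b
4) 2842.105ms=9/2b +473.684ms=3/4b
5) 3315.789ms=21/4b +473.684ms=3/4b
Σ=6b of 6 (95bpm 3/4) — PASS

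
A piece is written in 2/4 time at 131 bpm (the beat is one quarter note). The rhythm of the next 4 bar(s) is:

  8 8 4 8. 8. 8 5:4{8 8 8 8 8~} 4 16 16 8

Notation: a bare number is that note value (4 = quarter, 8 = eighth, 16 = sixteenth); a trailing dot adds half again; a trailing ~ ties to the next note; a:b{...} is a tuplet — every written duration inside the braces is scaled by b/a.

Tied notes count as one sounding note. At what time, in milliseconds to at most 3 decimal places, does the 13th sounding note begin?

note 13 onset = 29/4b = 3320.611ms

1. 0.0ms @ 0 + 229.008ms (1/2)
2. 229.008ms @ 1/2 + 229.008ms (1/2)
3. 458.015ms @ 1 + 458.015ms (1)
4. 916.031ms @ 2 + 343.511ms (3/4)
5. 1259.542ms @ 11/4 + 343.511ms (3/4)
6. 1603.053ms @ 7/2 + 229.008ms (1/2)
7. 1832.061ms @ 4 + 183.206ms (2/5)
8. 2015.267ms @ 22/5 + 183.206ms (2/5)
9. 2198.473ms @ 24/5 + 183.206ms (2/5)
10. 2381.679ms @ 26/5 + 183.206ms (2/5)
11. 2564.885ms @ 28/5 + 641.221ms (7/5)
12. 3206.107ms @ 7 + 114.504ms (1/4)
13. 3320.611ms @ 29/4 + 114.504ms (1/4)
14. 3435.115ms @ 15/2 + 229.008ms (1/2)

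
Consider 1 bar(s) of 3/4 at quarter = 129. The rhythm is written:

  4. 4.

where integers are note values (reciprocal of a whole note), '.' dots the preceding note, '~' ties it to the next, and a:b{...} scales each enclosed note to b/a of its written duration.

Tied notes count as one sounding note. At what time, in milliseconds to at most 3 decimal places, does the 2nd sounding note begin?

1. 0.0ms @ 0 + 697.674ms (3/2)
2. 697.674ms @ 3/2 + 697.674ms (3/2)

note 2 onset = 3/2b = 697.674ms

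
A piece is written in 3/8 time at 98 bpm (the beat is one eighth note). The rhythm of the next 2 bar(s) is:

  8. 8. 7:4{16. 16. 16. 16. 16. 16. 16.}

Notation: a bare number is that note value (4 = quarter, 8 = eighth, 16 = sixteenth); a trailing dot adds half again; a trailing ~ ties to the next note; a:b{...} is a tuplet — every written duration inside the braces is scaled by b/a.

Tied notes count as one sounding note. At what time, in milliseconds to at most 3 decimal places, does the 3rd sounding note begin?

1. 0.0ms @ 0 + 918.367ms (3/2)
2. 918.367ms @ 3/2 + 918.367ms (3/2)
3. 1836.735ms @ 3 + 262.391ms (3/7)
4. 2099.125ms @ 24/7 + 262.391ms (3/7)
5. 2361.516ms @ 27/7 + 262.391ms (3/7)
6. 2623.907ms @ 30/7 + 262.391ms (3/7)
7. 2886.297ms @ 33/7 + 262.391ms (3/7)
8. 3148.688ms @ 36/7 + 262.391ms (3/7)
9. 3411.079ms @ 39/7 + 262.391ms (3/7)

note 3 onset = 3b = 1836.735ms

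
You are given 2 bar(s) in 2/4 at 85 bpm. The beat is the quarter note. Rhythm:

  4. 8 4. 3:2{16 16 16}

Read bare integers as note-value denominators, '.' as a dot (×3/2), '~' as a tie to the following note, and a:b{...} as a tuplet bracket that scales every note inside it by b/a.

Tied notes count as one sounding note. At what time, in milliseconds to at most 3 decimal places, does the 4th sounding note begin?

1. 0.0ms @ 0 + 1058.824ms (3/2)
2. 1058.824ms @ 3/2 + 352.941ms (1/2)
3. 1411.765ms @ 2 + 1058.824ms (3/2)
4. 2470.588ms @ 7/2 + 117.647ms (1/6)
5. 2588.235ms @ 11/3 + 117.647ms (1/6)
6. 2705.882ms @ 23/6 + 117.647ms (1/6)

note 4 onset = 7/2b = 2470.588ms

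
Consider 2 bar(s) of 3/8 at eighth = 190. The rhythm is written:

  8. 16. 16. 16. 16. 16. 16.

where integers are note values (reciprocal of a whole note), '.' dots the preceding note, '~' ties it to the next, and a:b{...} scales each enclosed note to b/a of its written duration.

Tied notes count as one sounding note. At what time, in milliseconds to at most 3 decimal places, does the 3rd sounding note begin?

note 3 onset = 9/4b = 710.526ms

1. 0.0ms @ 0 + 473.684ms (3/2)
2. 473.684ms @ 3/2 + 236.842ms (3/4)
3. 710.526ms @ 9/4 + 236.842ms (3/4)
4. 947.368ms @ 3 + 236.842ms (3/4)
5. 1184.211ms @ 15/4 + 236.842ms (3/4)
6. 1421.053ms @ 9/2 + 236.842ms (3/4)
7. 1657.895ms @ 21/4 + 236.842ms (3/4)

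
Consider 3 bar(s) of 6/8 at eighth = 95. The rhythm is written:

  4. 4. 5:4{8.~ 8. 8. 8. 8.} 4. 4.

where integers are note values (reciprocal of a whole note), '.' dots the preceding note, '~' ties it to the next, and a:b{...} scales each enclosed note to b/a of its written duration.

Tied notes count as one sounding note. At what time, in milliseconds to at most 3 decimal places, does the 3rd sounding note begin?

note 3 onset = 6b = 3789.474ms

1. 0.0ms @ 0 + 1894.737ms (3)
2. 1894.737ms @ 3 + 1894.737ms (3)
3. 3789.474ms @ 6 + 1515.789ms (12/5)
4. 5305.263ms @ 42/5 + 757.895ms (6/5)
5. 6063.158ms @ 48/5 + 757.895ms (6/5)
6. 6821.053ms @ 54/5 + 757.895ms (6/5)
7. 7578.947ms @ 12 + 1894.737ms (3)
8. 9473.684ms @ 15 + 1894.737ms (3)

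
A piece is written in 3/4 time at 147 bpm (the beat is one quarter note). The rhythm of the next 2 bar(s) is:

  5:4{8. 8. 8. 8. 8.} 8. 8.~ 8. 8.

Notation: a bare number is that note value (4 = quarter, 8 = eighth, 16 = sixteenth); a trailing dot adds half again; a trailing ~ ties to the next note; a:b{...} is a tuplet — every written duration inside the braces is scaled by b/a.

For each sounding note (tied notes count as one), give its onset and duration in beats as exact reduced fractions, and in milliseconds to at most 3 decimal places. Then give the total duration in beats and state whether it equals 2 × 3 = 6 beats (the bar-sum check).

1) 0.0ms=0b +244.898ms=3/5b
2) 244.898ms=3/5b +244.898ms=3/5b
3) 489.796ms=6/5b +244.898ms=3/5b
4) 734.694ms=9/5b +244.898ms=3/5b
5) 979.592ms=12/5b +244.898ms=3/5b
6) 1224.49ms=3b +306.122ms=3/4b
7) 1530.612ms=15/4b +612.245ms=3/2b
8) 2142.857ms=21/4b +306.122ms=3/4b
Σ=6b of 6 (147bpm 3/4) — PASS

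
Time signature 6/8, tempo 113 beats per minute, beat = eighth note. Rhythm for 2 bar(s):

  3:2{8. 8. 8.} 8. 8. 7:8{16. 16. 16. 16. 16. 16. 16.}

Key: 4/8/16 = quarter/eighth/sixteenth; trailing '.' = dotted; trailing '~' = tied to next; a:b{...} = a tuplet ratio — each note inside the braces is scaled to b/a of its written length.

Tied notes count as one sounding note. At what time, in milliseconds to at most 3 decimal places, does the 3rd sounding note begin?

note 3 onset = 2b = 1061.947ms

1. 0.0ms @ 0 + 530.973ms (1)
2. 530.973ms @ 1 + 530.973ms (1)
3. 1061.947ms @ 2 + 530.973ms (1)
4. 1592.92ms @ 3 + 796.46ms (3/2)
5. 2389.381ms @ 9/2 + 796.46ms (3/2)
6. 3185.841ms @ 6 + 455.12ms (6/7)
7. 3640.961ms @ 48/7 + 455.12ms (6/7)
8. 4096.081ms @ 54/7 + 455.12ms (6/7)
9. 4551.201ms @ 60/7 + 455.12ms (6/7)
10. 5006.321ms @ 66/7 + 455.12ms (6/7)
11. 5461.441ms @ 72/7 + 455.12ms (6/7)
12. 5916.561ms @ 78/7 + 455.12ms (6/7)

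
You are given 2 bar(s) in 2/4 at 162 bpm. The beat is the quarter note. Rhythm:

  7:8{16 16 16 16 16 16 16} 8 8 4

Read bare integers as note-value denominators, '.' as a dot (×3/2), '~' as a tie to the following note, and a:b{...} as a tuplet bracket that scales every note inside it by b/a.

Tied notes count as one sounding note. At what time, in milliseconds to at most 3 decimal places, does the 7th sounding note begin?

1. 0.0ms @ 0 + 105.82ms (2/7)
2. 105.82ms @ 2/7 + 105.82ms (2/7)
3. 211.64ms @ 4/7 + 105.82ms (2/7)
4. 317.46ms @ 6/7 + 105.82ms (2/7)
5. 423.28ms @ 8/7 + 105.82ms (2/7)
6. 529.101ms @ 10/7 + 105.82ms (2/7)
7. 634.921ms @ 12/7 + 105.82ms (2/7)
8. 740.741ms @ 2 + 185.185ms (1/2)
9. 925.926ms @ 5/2 + 185.185ms (1/2)
10. 1111.111ms @ 3 + 370.37ms (1)

note 7 onset = 12/7b = 634.921ms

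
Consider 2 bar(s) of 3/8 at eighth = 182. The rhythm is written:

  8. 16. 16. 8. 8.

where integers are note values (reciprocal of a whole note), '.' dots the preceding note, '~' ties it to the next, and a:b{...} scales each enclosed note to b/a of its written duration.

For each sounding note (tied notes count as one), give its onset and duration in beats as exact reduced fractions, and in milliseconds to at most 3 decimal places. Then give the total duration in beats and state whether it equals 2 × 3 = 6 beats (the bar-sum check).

1) 0.0ms=0b +494.505ms=3/2b
2) 494.505ms=3/2b +247.253ms=3/4b
3) 741.758ms=9/4b +247.253ms=3/4b
4) 989.011ms=3b +494.505ms=3/2b
5) 1483.516ms=9/2b +494.505ms=3/2b
Σ=6b of 6 (182bpm 3/8) — PASS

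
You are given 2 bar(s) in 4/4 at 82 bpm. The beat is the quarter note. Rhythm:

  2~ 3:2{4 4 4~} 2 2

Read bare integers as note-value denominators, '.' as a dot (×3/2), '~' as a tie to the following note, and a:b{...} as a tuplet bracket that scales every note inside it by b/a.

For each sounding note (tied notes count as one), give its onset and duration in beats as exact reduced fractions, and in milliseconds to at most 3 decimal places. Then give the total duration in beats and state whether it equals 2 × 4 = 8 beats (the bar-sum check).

1) 0.0ms=0b +1951.22ms=8/3b
2) 1951.22ms=8/3b +487.805ms=2/3b
3) 2439.024ms=10/3b +1951.22ms=8/3b
4) 4390.244ms=6b +1463.415ms=2b
Σ=8b of 8 (82bpm 4/4) — PASS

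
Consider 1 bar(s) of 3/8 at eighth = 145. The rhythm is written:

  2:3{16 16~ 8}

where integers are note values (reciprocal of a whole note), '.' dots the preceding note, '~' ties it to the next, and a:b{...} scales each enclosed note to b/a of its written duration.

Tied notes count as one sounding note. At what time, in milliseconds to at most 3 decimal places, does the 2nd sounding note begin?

note 2 onset = 3/4b = 310.345ms

1. 0.0ms @ 0 + 310.345ms (3/4)
2. 310.345ms @ 3/4 + 931.034ms (9/4)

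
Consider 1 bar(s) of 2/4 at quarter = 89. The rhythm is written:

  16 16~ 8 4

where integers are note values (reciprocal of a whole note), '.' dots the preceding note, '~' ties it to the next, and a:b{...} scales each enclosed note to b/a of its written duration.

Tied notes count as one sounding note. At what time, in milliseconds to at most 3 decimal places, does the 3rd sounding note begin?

note 3 onset = 1b = 674.157ms

1. 0.0ms @ 0 + 168.539ms (1/4)
2. 168.539ms @ 1/4 + 505.618ms (3/4)
3. 674.157ms @ 1 + 674.157ms (1)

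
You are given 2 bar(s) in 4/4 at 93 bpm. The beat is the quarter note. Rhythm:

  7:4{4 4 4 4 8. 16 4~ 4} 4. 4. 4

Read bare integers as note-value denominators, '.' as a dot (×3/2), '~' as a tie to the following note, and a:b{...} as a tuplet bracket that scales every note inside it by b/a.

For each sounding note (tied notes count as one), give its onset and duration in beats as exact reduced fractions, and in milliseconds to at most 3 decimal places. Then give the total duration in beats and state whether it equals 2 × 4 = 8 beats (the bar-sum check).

1) 0.0ms=0b +368.664ms=4/7b
2) 368.664ms=4/7b +368.664ms=4/7b
3) 737.327ms=8/7b +368.664ms=4/7b
4) 1105.991ms=12/7b +368.664ms=4/7b
5) 1474.654ms=16/7b +276.498ms=3/7b
6) 1751.152ms=19/7b +92.166ms=1/7b
7) 1843.318ms=20/7b +737.327ms=8/7b
8) 2580.645ms=4b +967.742ms=3/2b
9) 3548.387ms=11/2b +967.742ms=3/2b
10) 4516.129ms=7b +645.161ms=1b
Σ=8b of 8 (93bpm 4/4) — PASS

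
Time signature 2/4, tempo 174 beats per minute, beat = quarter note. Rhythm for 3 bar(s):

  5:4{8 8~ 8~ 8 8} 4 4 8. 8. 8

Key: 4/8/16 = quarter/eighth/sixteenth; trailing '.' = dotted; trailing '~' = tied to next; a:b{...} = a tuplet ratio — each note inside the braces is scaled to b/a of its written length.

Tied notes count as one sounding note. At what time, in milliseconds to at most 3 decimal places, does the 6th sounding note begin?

1. 0.0ms @ 0 + 137.931ms (2/5)
2. 137.931ms @ 2/5 + 413.793ms (6/5)
3. 551.724ms @ 8/5 + 137.931ms (2/5)
4. 689.655ms @ 2 + 344.828ms (1)
5. 1034.483ms @ 3 + 344.828ms (1)
6. 1379.31ms @ 4 + 258.621ms (3/4)
7. 1637.931ms @ 19/4 + 258.621ms (3/4)
8. 1896.552ms @ 11/2 + 172.414ms (1/2)

note 6 onset = 4b = 1379.31ms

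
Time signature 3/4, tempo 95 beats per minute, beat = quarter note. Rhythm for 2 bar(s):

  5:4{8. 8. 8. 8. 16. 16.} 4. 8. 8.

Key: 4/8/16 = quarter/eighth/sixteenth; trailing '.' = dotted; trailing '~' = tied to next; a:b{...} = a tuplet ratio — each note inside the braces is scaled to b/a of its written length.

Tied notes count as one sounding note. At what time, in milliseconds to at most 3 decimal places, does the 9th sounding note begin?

note 9 onset = 21/4b = 3315.789ms

1. 0.0ms @ 0 + 378.947ms (3/5)
2. 378.947ms @ 3/5 + 378.947ms (3/5)
3. 757.895ms @ 6/5 + 378.947ms (3/5)
4. 1136.842ms @ 9/5 + 378.947ms (3/5)
5. 1515.789ms @ 12/5 + 189.474ms (3/10)
6. 1705.263ms @ 27/10 + 189.474ms (3/10)
7. 1894.737ms @ 3 + 947.368ms (3/2)
8. 2842.105ms @ 9/2 + 473.684ms (3/4)
9. 3315.789ms @ 21/4 + 473.684ms (3/4)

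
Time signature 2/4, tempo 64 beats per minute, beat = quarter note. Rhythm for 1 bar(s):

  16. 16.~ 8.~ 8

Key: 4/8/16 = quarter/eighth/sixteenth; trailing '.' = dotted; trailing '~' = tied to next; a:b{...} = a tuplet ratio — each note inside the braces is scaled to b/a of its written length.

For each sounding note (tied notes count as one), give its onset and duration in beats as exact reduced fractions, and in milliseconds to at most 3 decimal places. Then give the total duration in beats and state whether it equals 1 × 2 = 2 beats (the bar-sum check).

1) 0.0ms=0b +351.562ms=3/8b
2) 351.562ms=3/8b +1523.438ms=13/8b
Σ=2b of 2 (64bpm 2/4) — PASS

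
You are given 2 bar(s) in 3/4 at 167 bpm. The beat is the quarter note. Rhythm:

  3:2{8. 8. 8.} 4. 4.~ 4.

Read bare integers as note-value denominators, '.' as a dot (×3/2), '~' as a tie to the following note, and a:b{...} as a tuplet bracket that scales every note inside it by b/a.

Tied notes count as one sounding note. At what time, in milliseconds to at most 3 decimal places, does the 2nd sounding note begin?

note 2 onset = 1/2b = 179.641ms

1. 0.0ms @ 0 + 179.641ms (1/2)
2. 179.641ms @ 1/2 + 179.641ms (1/2)
3. 359.281ms @ 1 + 179.641ms (1/2)
4. 538.922ms @ 3/2 + 538.922ms (3/2)
5. 1077.844ms @ 3 + 1077.844ms (3)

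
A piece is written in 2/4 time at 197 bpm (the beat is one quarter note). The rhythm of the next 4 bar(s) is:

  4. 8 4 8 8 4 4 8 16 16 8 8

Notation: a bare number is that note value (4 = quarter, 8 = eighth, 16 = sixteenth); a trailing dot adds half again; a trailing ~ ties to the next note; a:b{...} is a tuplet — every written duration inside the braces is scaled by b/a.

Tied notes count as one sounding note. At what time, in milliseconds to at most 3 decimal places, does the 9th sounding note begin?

note 9 onset = 13/2b = 1979.695ms

1. 0.0ms @ 0 + 456.853ms (3/2)
2. 456.853ms @ 3/2 + 152.284ms (1/2)
3. 609.137ms @ 2 + 304.569ms (1)
4. 913.706ms @ 3 + 152.284ms (1/2)
5. 1065.99ms @ 7/2 + 152.284ms (1/2)
6. 1218.274ms @ 4 + 304.569ms (1)
7. 1522.843ms @ 5 + 304.569ms (1)
8. 1827.411ms @ 6 + 152.284ms (1/2)
9. 1979.695ms @ 13/2 + 76.142ms (1/4)
10. 2055.838ms @ 27/4 + 76.142ms (1/4)
11. 2131.98ms @ 7 + 152.284ms (1/2)
12. 2284.264ms @ 15/2 + 152.284ms (1/2)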